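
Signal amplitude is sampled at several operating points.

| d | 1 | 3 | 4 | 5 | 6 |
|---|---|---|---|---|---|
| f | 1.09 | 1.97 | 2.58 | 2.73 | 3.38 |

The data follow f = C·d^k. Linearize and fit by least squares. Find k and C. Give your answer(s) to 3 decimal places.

With ln fᵢ as the transformed response and ln dᵢ as the regressor:
XᵀX = [[8.9295, 5.8861]; [5.8861, 5]], rhs = [5.8573, 3.9342]ᵀ  (here Σln d = 5.8861, Σ(ln d)² = 8.9295, Σln f = 3.9342, Σln d·ln f = 5.8573).
Solving (det = 10.0010): k = 0.61289, ln C = 0.06532, so C = exp(0.06532) = 1.06750.

k = 0.613, C = 1.068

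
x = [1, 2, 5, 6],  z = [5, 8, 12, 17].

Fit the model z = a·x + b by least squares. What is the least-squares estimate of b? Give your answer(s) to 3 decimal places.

The normal system AᵀA·[a, b]ᵀ = Aᵀz is [[66, 14]; [14, 4]]·[a, b]ᵀ = [183, 42]ᵀ.
Eliminating b: 4·(row 1) − 14·(row 2) gives 68·a = 4·183 − 14·42 = 144, so a = 36/17.
Then b = (42 − 14·(36/17))/4 = 105/34.

b = 3.088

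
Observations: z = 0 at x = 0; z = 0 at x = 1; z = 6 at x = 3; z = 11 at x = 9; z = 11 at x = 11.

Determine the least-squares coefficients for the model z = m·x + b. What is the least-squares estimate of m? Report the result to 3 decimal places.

m = 1.070

Compute the Gram sums: Σx·x = 212, Σx = 24, Σ1 = 5.
Right-hand side: Σx·z = 238, Σz = 28.
Normal equations: [[212, 24]; [24, 5]]·[m, b]ᵀ = [238, 28]ᵀ.
Eliminating b: 5·(row 1) − 24·(row 2) gives 484·m = 5·238 − 24·28 = 518, so m = 259/242.
Then b = (28 − 24·(259/242))/5 = 56/121.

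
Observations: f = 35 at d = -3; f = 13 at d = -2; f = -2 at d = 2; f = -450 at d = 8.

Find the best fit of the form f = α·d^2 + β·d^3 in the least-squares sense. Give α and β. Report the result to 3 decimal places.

α = 0.986, β = -1.002

Setting ∂/∂α … = 0 gives: 4209·α + 32525·β = -28441;  32525·α + 263001·β = -231465.
Δ = 4209·263001 − 32525² = 49095584.
α = ((-28441)·263001 − 32525·(-231465))/49095584 = 12096921/12273896; β = (4209·(-231465) − 32525·(-28441))/49095584 = -12298165/12273896.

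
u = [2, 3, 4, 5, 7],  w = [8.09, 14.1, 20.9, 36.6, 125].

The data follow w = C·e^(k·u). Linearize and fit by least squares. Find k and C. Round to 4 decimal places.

Taking logs, ln w = k·u + ln C, so regress ln w on u.
Σu = 21.0000, Σ(u)² = 103.0000, Σln w = 16.2049, Σu·ln w = 76.0772.
Equations: 103.0000·k + 21.0000·ln C = 76.0772;  21.0000·k + 5·ln C = 16.2049.
Solving (det = 74.0000): k = 0.54166, ln C = 0.96601, so C = exp(0.96601) = 2.62744.

k = 0.5417, C = 2.6274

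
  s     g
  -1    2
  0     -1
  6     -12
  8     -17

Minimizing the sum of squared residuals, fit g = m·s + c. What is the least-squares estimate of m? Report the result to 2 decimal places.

m = -2.03

Compute the Gram sums: Σs·s = 101, Σs = 13, Σ1 = 4.
For Aᵀg: Σs·g = -210, Σg = -28.
So AᵀA·[m, c]ᵀ = Aᵀg: [[101, 13]; [13, 4]]·[m, c]ᵀ = [-210, -28]ᵀ.
Δ = 101·4 − 13² = 235.
m = ((-210)·4 − 13·(-28))/235 = -476/235; c = (101·(-28) − 13·(-210))/235 = -98/235.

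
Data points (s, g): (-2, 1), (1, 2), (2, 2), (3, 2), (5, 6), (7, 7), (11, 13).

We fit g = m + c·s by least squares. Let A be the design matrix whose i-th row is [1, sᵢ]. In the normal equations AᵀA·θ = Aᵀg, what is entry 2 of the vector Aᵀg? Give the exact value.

232

Entry 2 ↔ basis s, so (Aᵀg)_{2} = Σᵢ (s)·gᵢ = (-2)·(1) + (1)·(2) + (2)·(2) + (3)·(2) + (5)·(6) + (7)·(7) + (11)·(13) = 232.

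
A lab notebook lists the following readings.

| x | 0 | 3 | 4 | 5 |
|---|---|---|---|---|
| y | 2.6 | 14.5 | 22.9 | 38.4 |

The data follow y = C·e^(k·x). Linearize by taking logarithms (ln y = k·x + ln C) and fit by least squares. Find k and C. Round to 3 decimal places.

k = 0.540, C = 2.670

Linearized form: ln y = k·x + ln C. From the 4 transformed points,
XᵀX = [[50.0000, 12.0000]; [12.0000, 4]], rhs = [38.7873, 10.4089]ᵀ  (here Σx = 12.0000, Σ(x)² = 50.0000, Σln y = 10.4089, Σx·ln y = 38.7873).
Solving (det = 56.0000): k = 0.54005, ln C = 0.98206, so C = exp(0.98206) = 2.66995.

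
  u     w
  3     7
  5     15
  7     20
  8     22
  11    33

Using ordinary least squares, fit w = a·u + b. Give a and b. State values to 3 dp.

The normal equations are: 268·a + 34·b = 775;  34·a + 5·b = 97.
(Σu·u = 268, Σu = 34, Σ1 = 5, Σu·w = 775, Σw = 97.)
Δ = 268·5 − 34² = 184.
a = (775·5 − 34·97)/184 = 577/184; b = (268·97 − 34·775)/184 = -177/92.

a = 3.136, b = -1.924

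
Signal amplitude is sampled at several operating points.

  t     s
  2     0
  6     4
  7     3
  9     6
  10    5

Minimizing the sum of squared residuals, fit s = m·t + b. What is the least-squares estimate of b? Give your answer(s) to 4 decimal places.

AᵀA·[m, b]ᵀ = Aᵀs reads: 270·m + 34·b = 149;  34·m + 5·b = 18.
(Σt·t = 270, Σt = 34, Σ1 = 5, Σt·s = 149, Σs = 18.)
Eliminating b: 5·(row 1) − 34·(row 2) gives 194·m = 5·149 − 34·18 = 133, so m = 133/194.
Then b = (18 − 34·(133/194))/5 = -103/97.

b = -1.0619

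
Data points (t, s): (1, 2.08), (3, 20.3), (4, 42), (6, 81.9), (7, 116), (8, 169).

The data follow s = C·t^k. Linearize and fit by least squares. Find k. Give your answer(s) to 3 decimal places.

Let Y = ln s. Fitting Y = k·ln t + ln C by least squares:
XᵀX = [[14.4498, 8.3020]; [8.3020, 6]], rhs = [36.3000, 21.7696]ᵀ  (here Σln t = 8.3020, Σ(ln t)² = 14.4498, Σln s = 21.7696, Σln t·ln s = 36.3000).
Solving (det = 17.7753): k = 2.08536, ln C = 0.74283.

k = 2.085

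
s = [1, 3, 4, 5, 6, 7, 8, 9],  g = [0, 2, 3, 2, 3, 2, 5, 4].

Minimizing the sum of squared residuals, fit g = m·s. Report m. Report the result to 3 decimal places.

The normal equations are: 281·m = 136.
(Σs·s = 281, Σs·g = 136.)
m = 136/281 = 0.483986.

m = 0.484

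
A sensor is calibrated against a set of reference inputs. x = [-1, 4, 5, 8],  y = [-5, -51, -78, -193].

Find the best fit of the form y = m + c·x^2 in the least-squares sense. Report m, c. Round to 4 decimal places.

From the data, Σ1 = 4, Σx^2 = 106, Σx^2·x^2 = 4978.
Moment sums: Σy = -327, Σx^2·y = -15123.
Normal equations: [[4, 106]; [106, 4978]]·[m, c]ᵀ = [-327, -15123]ᵀ.
det = 4·4978 − 106² = 8676.
m = ((-327)·4978 − 106·(-15123))/8676 = -688/241; c = (4·(-15123) − 106·(-327))/8676 = -1435/482.

m = -2.8548, c = -2.9772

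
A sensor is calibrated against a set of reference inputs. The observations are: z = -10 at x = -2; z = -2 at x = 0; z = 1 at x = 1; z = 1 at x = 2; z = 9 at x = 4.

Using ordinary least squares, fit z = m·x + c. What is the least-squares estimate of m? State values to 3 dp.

From the data, Σx·x = 25, Σx = 5, Σ1 = 5.
For Mᵀz: Σx·z = 59, Σz = -1.
MᵀM·[m, c]ᵀ = Mᵀz becomes [[25, 5]; [5, 5]]·[m, c]ᵀ = [59, -1]ᵀ.
Eliminating c: 5·(row 1) − 5·(row 2) gives 100·m = 5·59 − 5·(-1) = 300, so m = 3.
Then c = ((-1) − 5·3)/5 = -16/5.

m = 3.000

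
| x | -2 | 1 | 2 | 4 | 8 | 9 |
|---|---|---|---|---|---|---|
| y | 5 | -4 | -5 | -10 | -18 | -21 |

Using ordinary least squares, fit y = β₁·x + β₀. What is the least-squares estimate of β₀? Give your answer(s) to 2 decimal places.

From the data, Σx·x = 170, Σx = 22, Σ1 = 6.
Moment sums: Σx·y = -397, Σy = -53.
Determinant 170·6 − 22² = 536.
β₁ = ((-397)·6 − 22·(-53))/536 = -152/67; β₀ = (170·(-53) − 22·(-397))/536 = -69/134.

β₀ = -0.51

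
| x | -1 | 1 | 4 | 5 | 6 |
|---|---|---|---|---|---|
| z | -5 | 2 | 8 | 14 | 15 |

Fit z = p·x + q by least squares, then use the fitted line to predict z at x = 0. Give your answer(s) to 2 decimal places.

ẑ = -1.76

Setting ∂/∂p … = 0 gives: 79·p + 15·q = 199;  15·p + 5·q = 34.
(Σx·x = 79, Σx = 15, Σ1 = 5, Σx·z = 199, Σz = 34.)
det = 79·5 − 15² = 170.
p = (199·5 − 15·34)/170 = 97/34; q = (79·34 − 15·199)/170 = -299/170.
At x = 0: ẑ = (97/34)·(0) + (-299/170)·(1) = -299/170.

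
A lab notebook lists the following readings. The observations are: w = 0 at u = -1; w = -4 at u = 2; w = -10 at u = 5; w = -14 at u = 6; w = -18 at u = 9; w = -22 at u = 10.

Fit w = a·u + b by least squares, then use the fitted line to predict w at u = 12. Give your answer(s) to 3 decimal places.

ŵ = -24.921

With design matrix A, AᵀA = [[247, 31]; [31, 6]] and Aᵀw = [-524, -68]ᵀ.
det = 247·6 − 31² = 521.
a = ((-524)·6 − 31·(-68))/521 = -1036/521; b = (247·(-68) − 31·(-524))/521 = -552/521.
At u = 12: ŵ = (-1036/521)·(12) + (-552/521)·(1) = -12984/521.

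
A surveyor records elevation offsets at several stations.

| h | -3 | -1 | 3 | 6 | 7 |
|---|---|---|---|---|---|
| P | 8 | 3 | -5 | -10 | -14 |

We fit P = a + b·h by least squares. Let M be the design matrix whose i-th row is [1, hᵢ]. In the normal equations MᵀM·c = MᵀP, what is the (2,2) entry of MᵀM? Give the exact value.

Row 2 ↔ basis h, column 2 ↔ basis h, so (MᵀM)_{2,2} = Σᵢ (h)·(h) = (-3)·(-3) + (-1)·(-1) + (3)·(3) + (6)·(6) + (7)·(7) = 104.

104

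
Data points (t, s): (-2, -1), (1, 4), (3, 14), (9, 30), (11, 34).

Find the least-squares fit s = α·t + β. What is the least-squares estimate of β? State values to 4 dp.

From the data, Σt·t = 216, Σt = 22, Σ1 = 5.
Right-hand side: Σt·s = 692, Σs = 81.
det = 216·5 − 22² = 596.
α = (692·5 − 22·81)/596 = 839/298; β = (216·81 − 22·692)/596 = 568/149.

β = 3.8121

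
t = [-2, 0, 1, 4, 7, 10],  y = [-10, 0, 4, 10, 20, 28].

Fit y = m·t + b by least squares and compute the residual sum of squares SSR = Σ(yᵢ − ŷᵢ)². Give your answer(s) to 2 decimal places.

Setting ∂/∂m … = 0 gives: 170·m + 20·b = 484;  20·m + 6·b = 52.
det = 170·6 − 20² = 620.
m = (484·6 − 20·52)/620 = 466/155; b = (170·52 − 20·484)/620 = -42/31.
Residuals: -408/155, 42/31, 364/155, -104/155, 48/155, -22/31; SSR = 2376/155.

SSR = 15.33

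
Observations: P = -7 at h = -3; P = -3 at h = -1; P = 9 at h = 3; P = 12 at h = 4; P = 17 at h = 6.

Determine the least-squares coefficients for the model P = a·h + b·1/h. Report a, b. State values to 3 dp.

Sums needed: Σh·h = 71, Σh·1/h = 5, Σ1/h·1/h = 21/16.
For XᵀP: Σh·P = 201, Σ1/h·P = 85/6.
Normal equations: [[71, 5]; [5, 21/16]]·[a, b]ᵀ = [201, 85/6]ᵀ.
Eliminating b: (21/16)·(row 1) − 5·(row 2) gives (1091/16)·a = (21/16)·201 − 5·(85/6) = 9263/48, so a = 9263/3273.
Then b = ((85/6) − 5·(9263/3273))/(21/16) = 40/3273.

a = 2.830, b = 0.012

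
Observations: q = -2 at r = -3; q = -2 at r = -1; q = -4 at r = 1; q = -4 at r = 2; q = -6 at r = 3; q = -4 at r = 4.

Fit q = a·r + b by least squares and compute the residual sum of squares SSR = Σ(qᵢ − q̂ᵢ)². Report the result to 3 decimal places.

Compute the Gram sums: Σr·r = 40, Σr = 6, Σ1 = 6.
And Σr·q = -38, Σq = -22.
AᵀA·[a, b]ᵀ = Aᵀq becomes [[40, 6]; [6, 6]]·[a, b]ᵀ = [-38, -22]ᵀ.
Eliminating b: 6·(row 1) − 6·(row 2) gives 204·a = 6·(-38) − 6·(-22) = -96, so a = -8/17.
Then b = ((-22) − 6·(-8/17))/6 = -163/51.
Residuals: -11/51, 37/51, -1/3, 7/51, -71/51, 55/51; SSR = 194/51.

SSR = 3.804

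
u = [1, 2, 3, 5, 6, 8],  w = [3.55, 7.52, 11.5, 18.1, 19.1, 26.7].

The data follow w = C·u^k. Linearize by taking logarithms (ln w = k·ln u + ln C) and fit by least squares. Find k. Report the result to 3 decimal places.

Let Y = ln w. Fitting Y = k·ln u + ln C by least squares:
Sums: Σln u = 7.2724, Σ(ln u)² = 11.8122, Σln w = 14.8571, Σln u·ln w = 20.8579.
Normal system: [[11.8122, 7.2724]; [7.2724, 6]]·[k, ln C]ᵀ = [20.8579, 14.8571]ᵀ.
Δ = 11.8122·6 − (7.2724)² = 17.9853; k = (20.8579·6 − 7.2724·14.8571)/17.9853 = 0.95079, ln C = (11.8122·14.8571 − 7.2724·20.8579)/17.9853 = 1.32377.

k = 0.951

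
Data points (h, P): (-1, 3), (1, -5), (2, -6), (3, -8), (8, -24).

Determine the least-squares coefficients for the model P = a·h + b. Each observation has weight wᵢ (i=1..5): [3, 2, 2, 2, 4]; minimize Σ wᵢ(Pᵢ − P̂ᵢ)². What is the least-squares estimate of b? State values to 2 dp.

b = -0.32

Entries of MᵀWM: Σwᵢ·h·h = 287, Σwᵢ·h = 41, Σwᵢ·1 = 13.
And Σwᵢ·h·P = -859, Σwᵢ·P = -125.
MᵀWM·[a, b]ᵀ = MᵀWP becomes [[287, 41]; [41, 13]]·[a, b]ᵀ = [-859, -125]ᵀ.
Determinant 287·13 − 41² = 2050.
a = ((-859)·13 − 41·(-125))/2050 = -3021/1025; b = (287·(-125) − 41·(-859))/2050 = -8/25.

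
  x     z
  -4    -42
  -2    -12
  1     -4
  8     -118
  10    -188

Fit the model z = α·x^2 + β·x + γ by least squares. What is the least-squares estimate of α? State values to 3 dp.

Compute the Gram sums: Σx^2·x^2 = 14369, Σx^2·x = 1441, Σx^2 = 185, Σx·x = 185, Σx = 13, Σ1 = 5.
For Mᵀz: Σx^2·z = -27076, Σx·z = -2636, Σz = -364.
Solving the 3×3 system (Gaussian elimination) gives α = -15122/7501, β = 12192/7501, γ = -18258/7501.

α = -2.016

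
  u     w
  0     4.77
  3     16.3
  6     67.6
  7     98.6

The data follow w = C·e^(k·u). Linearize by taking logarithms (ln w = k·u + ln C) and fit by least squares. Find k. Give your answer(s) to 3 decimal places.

k = 0.439

Linearized form: ln w = k·u + ln C. From the 4 transformed points,
Σu = 16.0000, Σ(u)² = 94.0000, Σln w = 13.1582, Σu·ln w = 65.7926.
Equations: 94.0000·k + 16.0000·ln C = 65.7926;  16.0000·k + 4·ln C = 13.1582.
Solving (det = 120.0000): k = 0.43866, ln C = 1.53490.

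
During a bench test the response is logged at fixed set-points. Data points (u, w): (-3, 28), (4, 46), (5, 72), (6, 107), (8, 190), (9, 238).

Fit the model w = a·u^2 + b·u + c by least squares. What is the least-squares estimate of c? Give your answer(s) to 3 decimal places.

c = -0.030

XᵀX·[a, b, c]ᵀ = Xᵀw reads: 12915·a + 1619·b + 231·c = 38078;  1619·a + 231·b + 29·c = 4764;  231·a + 29·b + 6·c = 681.
Inverting the 3×3 Gram matrix, [a, b, c]ᵀ = [50596/16917, -1887/5639, -505/16917]ᵀ.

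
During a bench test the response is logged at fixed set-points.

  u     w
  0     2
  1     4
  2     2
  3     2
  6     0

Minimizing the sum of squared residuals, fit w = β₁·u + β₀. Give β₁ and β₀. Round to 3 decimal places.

β₁ = -0.472, β₀ = 3.132

From the data, Σu·u = 50, Σu = 12, Σ1 = 5.
Moment sums: Σu·w = 14, Σw = 10.
Δ = 50·5 − 12² = 106.
β₁ = (14·5 − 12·10)/106 = -25/53; β₀ = (50·10 − 12·14)/106 = 166/53.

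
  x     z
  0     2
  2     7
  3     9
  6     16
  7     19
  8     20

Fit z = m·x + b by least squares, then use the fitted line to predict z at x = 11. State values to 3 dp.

Compute the Gram sums: Σx·x = 162, Σx = 26, Σ1 = 6.
For Aᵀz: Σx·z = 430, Σz = 73.
Eliminating b: 6·(row 1) − 26·(row 2) gives 296·m = 6·430 − 26·73 = 682, so m = 341/148.
Then b = (73 − 26·(341/148))/6 = 323/148.
At x = 11: ẑ = (341/148)·(11) + (323/148)·(1) = 2037/74.

ẑ = 27.527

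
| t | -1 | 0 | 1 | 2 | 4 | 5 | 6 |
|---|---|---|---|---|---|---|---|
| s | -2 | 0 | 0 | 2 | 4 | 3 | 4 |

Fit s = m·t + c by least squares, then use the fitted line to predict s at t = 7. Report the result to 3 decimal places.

ŝ = 5.329

From the data, Σt·t = 83, Σt = 17, Σ1 = 7.
For Aᵀs: Σt·s = 61, Σs = 11.
Eliminating c: 7·(row 1) − 17·(row 2) gives 292·m = 7·61 − 17·11 = 240, so m = 60/73.
Then c = (11 − 17·(60/73))/7 = -31/73.
At t = 7: ŝ = (60/73)·(7) + (-31/73)·(1) = 389/73.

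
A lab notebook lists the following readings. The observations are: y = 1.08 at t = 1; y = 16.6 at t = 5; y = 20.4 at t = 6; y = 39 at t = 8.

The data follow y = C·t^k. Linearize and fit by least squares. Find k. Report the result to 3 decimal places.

k = 1.696

Linearized form: ln y = k·ln t + ln C. From the 4 transformed points,
XᵀX = [[10.1248, 5.4806]; [5.4806, 4]], rhs = [17.5428, 9.5655]ᵀ  (here Σln t = 5.4806, Σ(ln t)² = 10.1248, Σln y = 9.5655, Σln t·ln y = 17.5428).
Solving (det = 10.4617): k = 1.69633, ln C = 0.06712.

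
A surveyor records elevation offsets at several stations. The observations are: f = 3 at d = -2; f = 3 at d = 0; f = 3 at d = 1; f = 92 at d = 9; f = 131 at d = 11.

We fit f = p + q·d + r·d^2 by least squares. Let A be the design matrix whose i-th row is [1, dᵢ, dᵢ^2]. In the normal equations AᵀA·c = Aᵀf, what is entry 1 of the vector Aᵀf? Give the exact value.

232

Entry 1 ↔ basis 1, so (Aᵀf)_{1} = Σᵢ fᵢ = (1)·(3) + (1)·(3) + (1)·(3) + (1)·(92) + (1)·(131) = 232.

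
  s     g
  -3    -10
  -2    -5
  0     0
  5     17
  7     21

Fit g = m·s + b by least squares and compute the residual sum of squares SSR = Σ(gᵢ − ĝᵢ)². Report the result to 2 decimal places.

SSR = 4.33

Entries of AᵀA: Σs·s = 87, Σs = 7, Σ1 = 5.
Moment sums: Σs·g = 272, Σg = 23.
Normal equations: [[87, 7]; [7, 5]]·[m, b]ᵀ = [272, 23]ᵀ.
Determinant 87·5 − 7² = 386.
m = (272·5 − 7·23)/386 = 1199/386; b = (87·23 − 7·272)/386 = 97/386.
Residuals: -180/193, 371/386, -97/386, 235/193, -192/193; SSR = 1671/386.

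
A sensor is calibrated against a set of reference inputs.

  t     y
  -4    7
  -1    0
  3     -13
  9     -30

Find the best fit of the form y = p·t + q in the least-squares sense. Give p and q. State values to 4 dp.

p = -2.8918, q = -3.9393

The normal system AᵀA·[p, q]ᵀ = Aᵀy is [[107, 7]; [7, 4]]·[p, q]ᵀ = [-337, -36]ᵀ.
Eliminating q: 4·(row 1) − 7·(row 2) gives 379·p = 4·(-337) − 7·(-36) = -1096, so p = -1096/379.
Then q = ((-36) − 7·(-1096/379))/4 = -1493/379.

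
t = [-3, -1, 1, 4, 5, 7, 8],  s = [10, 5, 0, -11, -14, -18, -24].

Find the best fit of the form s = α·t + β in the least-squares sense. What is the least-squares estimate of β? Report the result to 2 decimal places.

β = 1.72

Entries of AᵀA: Σt·t = 165, Σt = 21, Σ1 = 7.
Moment sums: Σt·s = -467, Σs = -52.
AᵀA·[α, β]ᵀ = Aᵀs becomes [[165, 21]; [21, 7]]·[α, β]ᵀ = [-467, -52]ᵀ.
Determinant 165·7 − 21² = 714.
α = ((-467)·7 − 21·(-52))/714 = -311/102; β = (165·(-52) − 21·(-467))/714 = 409/238.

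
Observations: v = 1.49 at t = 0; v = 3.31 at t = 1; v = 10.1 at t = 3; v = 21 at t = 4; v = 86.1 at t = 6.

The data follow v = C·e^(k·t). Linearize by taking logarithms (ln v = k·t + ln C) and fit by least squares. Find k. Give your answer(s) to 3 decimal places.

With ln vᵢ as the transformed response and tᵢ as the regressor:
Sums: Σt = 14.0000, Σ(t)² = 62.0000, Σln v = 11.4083, Σt·ln v = 47.0457.
Normal system: [[62.0000, 14.0000]; [14.0000, 5]]·[k, ln C]ᵀ = [47.0457, 11.4083]ᵀ.
Δ = 62.0000·5 − (14.0000)² = 114.0000; k = (47.0457·5 − 14.0000·11.4083)/114.0000 = 0.66239, ln C = (62.0000·11.4083 − 14.0000·47.0457)/114.0000 = 0.42697.

k = 0.662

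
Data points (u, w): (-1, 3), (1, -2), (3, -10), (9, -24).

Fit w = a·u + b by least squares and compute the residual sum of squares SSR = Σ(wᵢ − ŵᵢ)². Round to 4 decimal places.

SSR = 4.1786

Setting ∂/∂a … = 0 gives: 92·a + 12·b = -251;  12·a + 4·b = -33.
(Σu·u = 92, Σu = 12, Σ1 = 4, Σu·w = -251, Σw = -33.)
Determinant 92·4 − 12² = 224.
a = ((-251)·4 − 12·(-33))/224 = -19/7; b = (92·(-33) − 12·(-251))/224 = -3/28.
Residuals: 11/28, 23/28, -7/4, 15/28; SSR = 117/28.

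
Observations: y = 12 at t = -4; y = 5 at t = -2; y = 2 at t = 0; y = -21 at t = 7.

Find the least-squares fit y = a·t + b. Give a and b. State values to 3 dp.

The normal equations are: 69·a + 1·b = -205;  1·a + 4·b = -2.
Determinant 69·4 − 1² = 275.
a = ((-205)·4 − 1·(-2))/275 = -818/275; b = (69·(-2) − 1·(-205))/275 = 67/275.

a = -2.975, b = 0.244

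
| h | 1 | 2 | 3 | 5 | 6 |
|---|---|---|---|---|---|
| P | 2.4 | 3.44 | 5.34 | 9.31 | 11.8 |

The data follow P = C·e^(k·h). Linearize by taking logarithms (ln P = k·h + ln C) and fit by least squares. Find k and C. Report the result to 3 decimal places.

k = 0.319, C = 1.845

Linearized form: ln P = k·h + ln C. From the 5 transformed points,
XᵀX = [[75.0000, 17.0000]; [17.0000, 5]], rhs = [34.3361, 8.4854]ᵀ  (here Σh = 17.0000, Σ(h)² = 75.0000, Σln P = 8.4854, Σh·ln P = 34.3361).
Solving (det = 86.0000): k = 0.31895, ln C = 0.61264, so C = exp(0.61264) = 1.84530.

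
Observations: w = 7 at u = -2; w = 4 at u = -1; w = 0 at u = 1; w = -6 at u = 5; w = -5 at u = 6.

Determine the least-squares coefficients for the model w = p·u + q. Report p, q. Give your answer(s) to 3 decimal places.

p = -1.535, q = 2.764

XᵀX·[p, q]ᵀ = Xᵀw reads: 67·p + 9·q = -78;  9·p + 5·q = 0.
(Σu·u = 67, Σu = 9, Σ1 = 5, Σu·w = -78, Σw = 0.)
det = 67·5 − 9² = 254.
p = ((-78)·5 − 9·0)/254 = -195/127; q = (67·0 − 9·(-78))/254 = 351/127.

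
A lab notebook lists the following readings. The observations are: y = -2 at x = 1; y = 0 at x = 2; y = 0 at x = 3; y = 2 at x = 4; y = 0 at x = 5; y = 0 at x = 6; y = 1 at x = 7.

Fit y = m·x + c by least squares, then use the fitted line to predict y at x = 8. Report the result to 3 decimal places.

The normal system AᵀA·[m, c]ᵀ = Aᵀy is [[140, 28]; [28, 7]]·[m, c]ᵀ = [13, 1]ᵀ.
det = 140·7 − 28² = 196.
m = (13·7 − 28·1)/196 = 9/28; c = (140·1 − 28·13)/196 = -8/7.
At x = 8: ŷ = (9/28)·(8) + (-8/7)·(1) = 10/7.

ŷ = 1.429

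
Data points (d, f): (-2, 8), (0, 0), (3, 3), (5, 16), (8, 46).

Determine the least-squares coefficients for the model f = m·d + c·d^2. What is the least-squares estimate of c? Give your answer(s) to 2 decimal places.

c = 0.95

XᵀX·[m, c]ᵀ = Xᵀf reads: 102·m + 656·c = 441;  656·m + 4818·c = 3403.
(Σd·d = 102, Σd·d^2 = 656, Σd^2·d^2 = 4818, Σd·f = 441, Σd^2·f = 3403.)
det = 102·4818 − 656² = 61100.
m = (441·4818 − 656·3403)/61100 = -229/130; c = (102·3403 − 656·441)/61100 = 123/130.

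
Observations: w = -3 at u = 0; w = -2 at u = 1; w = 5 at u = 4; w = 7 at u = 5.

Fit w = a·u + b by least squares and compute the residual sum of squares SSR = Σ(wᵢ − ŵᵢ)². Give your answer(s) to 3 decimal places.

XᵀX·[a, b]ᵀ = Xᵀw reads: 42·a + 10·b = 53;  10·a + 4·b = 7.
Eliminating b: 4·(row 1) − 10·(row 2) gives 68·a = 4·53 − 10·7 = 142, so a = 71/34.
Then b = (7 − 10·(71/34))/4 = -59/17.
Residuals: 8/17, -21/34, 2/17, 1/34; SSR = 21/34.

SSR = 0.618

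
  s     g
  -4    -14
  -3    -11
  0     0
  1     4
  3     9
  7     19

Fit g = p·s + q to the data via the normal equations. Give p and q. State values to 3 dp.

The normal equations are: 84·p + 4·q = 253;  4·p + 6·q = 7.
Eliminating q: 6·(row 1) − 4·(row 2) gives 488·p = 6·253 − 4·7 = 1490, so p = 745/244.
Then q = (7 − 4·(745/244))/6 = -53/61.

p = 3.053, q = -0.869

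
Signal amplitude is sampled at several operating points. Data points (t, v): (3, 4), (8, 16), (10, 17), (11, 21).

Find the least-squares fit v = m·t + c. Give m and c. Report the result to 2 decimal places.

Entries of AᵀA: Σt·t = 294, Σt = 32, Σ1 = 4.
Right-hand side: Σt·v = 541, Σv = 58.
Δ = 294·4 − 32² = 152.
m = (541·4 − 32·58)/152 = 77/38; c = (294·58 − 32·541)/152 = -65/38.

m = 2.03, c = -1.71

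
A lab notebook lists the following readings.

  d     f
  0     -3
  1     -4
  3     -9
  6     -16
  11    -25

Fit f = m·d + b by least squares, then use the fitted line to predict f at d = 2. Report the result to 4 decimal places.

f̂ = -6.8604

Sums needed: Σd·d = 167, Σd = 21, Σ1 = 5.
Moment sums: Σd·f = -402, Σf = -57.
det = 167·5 − 21² = 394.
m = ((-402)·5 − 21·(-57))/394 = -813/394; b = (167·(-57) − 21·(-402))/394 = -1077/394.
At d = 2: f̂ = (-813/394)·(2) + (-1077/394)·(1) = -2703/394.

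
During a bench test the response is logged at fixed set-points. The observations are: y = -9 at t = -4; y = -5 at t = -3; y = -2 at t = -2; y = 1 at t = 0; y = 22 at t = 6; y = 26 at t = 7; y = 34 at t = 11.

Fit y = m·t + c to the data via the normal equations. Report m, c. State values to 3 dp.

m = 2.955, c = 3.239

From the data, Σt·t = 235, Σt = 15, Σ1 = 7.
For Mᵀy: Σt·y = 743, Σy = 67.
Δ = 235·7 − 15² = 1420.
m = (743·7 − 15·67)/1420 = 1049/355; c = (235·67 − 15·743)/1420 = 230/71.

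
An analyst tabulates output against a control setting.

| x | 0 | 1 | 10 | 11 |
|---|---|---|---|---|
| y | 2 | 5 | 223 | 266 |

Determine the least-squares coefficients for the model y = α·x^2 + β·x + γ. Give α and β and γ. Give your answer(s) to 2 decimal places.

Entries of AᵀA: Σx^2·x^2 = 24642, Σx^2·x = 2332, Σx^2 = 222, Σx·x = 222, Σx = 22, Σ1 = 4.
Right-hand side: Σx^2·y = 54491, Σx·y = 5161, Σy = 496.
AᵀA·[α, β, γ]ᵀ = Aᵀy becomes [[24642, 2332, 222]; [2332, 222, 22]; [222, 22, 4]]·[α, β, γ]ᵀ = [54491, 5161, 496]ᵀ.
Solving the 3×3 system (Gaussian elimination) gives α = 2, β = 211/101, γ = 305/202.

α = 2.00, β = 2.09, γ = 1.51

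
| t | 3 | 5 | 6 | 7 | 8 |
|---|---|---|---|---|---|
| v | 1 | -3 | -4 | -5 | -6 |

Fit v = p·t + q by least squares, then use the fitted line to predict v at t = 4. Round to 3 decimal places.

Normal-equation sums: Σt·t = 183, Σt = 29, Σ1 = 5.
Moment sums: Σt·v = -119, Σv = -17.
Determinant 183·5 − 29² = 74.
p = ((-119)·5 − 29·(-17))/74 = -51/37; q = (183·(-17) − 29·(-119))/74 = 170/37.
At t = 4: v̂ = (-51/37)·(4) + (170/37)·(1) = -34/37.

v̂ = -0.919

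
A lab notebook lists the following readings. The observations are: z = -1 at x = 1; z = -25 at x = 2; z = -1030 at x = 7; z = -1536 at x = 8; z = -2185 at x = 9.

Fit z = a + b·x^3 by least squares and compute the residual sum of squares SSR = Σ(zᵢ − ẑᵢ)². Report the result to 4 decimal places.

SSR = 8.6487

With design matrix A, AᵀA = [[5, 1593]; [1593, 911299]] and Aᵀz = [-4777, -2732788]ᵀ.
Determinant 5·911299 − 1593² = 2018846.
a = ((-4777)·911299 − 1593·(-2732788))/2018846 = 55961/2018846; b = (5·(-2732788) − 1593·(-4777))/2018846 = -6054179/2018846.
Residuals: 1989686/1009423, -2093679/2018846, -1441972/1009423, -1263769/2018846, 1131010/1009423; SSR = 17460407/2018846.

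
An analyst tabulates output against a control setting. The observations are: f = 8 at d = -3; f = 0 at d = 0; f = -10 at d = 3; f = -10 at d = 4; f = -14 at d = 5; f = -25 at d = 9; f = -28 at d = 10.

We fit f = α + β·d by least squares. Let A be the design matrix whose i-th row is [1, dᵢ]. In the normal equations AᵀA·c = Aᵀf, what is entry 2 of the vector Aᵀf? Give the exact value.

-669

Entry 2 ↔ basis d, so (Aᵀf)_{2} = Σᵢ (d)·fᵢ = (-3)·(8) + (0)·(0) + (3)·(-10) + (4)·(-10) + (5)·(-14) + (9)·(-25) + (10)·(-28) = -669.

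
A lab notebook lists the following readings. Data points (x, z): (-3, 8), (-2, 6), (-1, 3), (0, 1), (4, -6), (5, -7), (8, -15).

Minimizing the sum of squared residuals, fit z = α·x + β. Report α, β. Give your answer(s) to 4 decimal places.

The normal system AᵀA·[α, β]ᵀ = Aᵀz is [[119, 11]; [11, 7]]·[α, β]ᵀ = [-218, -10]ᵀ.
Eliminating β: 7·(row 1) − 11·(row 2) gives 712·α = 7·(-218) − 11·(-10) = -1416, so α = -177/89.
Then β = ((-10) − 11·(-177/89))/7 = 151/89.

α = -1.9888, β = 1.6966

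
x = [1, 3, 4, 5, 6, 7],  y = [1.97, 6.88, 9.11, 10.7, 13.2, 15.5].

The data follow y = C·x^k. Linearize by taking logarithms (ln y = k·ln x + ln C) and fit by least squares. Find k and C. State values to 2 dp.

Taking logs, ln y = k·ln x + ln C, so regress ln y on ln x.
XᵀX = [[12.7160, 7.8320]; [7.8320, 6]], rhs = [18.9530, 12.5073]ᵀ  (here Σln x = 7.8320, Σ(ln x)² = 12.7160, Σln y = 12.5073, Σln x·ln y = 18.9530).
Δ = 12.7160·6 − (7.8320)² = 14.9557; k = (18.9530·6 − 7.8320·12.5073)/14.9557 = 1.05380, ln C = (12.7160·12.5073 − 7.8320·18.9530)/14.9557 = 0.70900, so C = exp(0.70900) = 2.03195.

k = 1.05, C = 2.03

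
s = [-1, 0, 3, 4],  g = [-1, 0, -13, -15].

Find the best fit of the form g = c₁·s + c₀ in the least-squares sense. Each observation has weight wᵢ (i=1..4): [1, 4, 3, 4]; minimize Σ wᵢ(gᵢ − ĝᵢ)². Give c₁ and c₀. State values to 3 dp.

The normal system MᵀWM·[c₁, c₀]ᵀ = MᵀWg is [[92, 24]; [24, 12]]·[c₁, c₀]ᵀ = [-356, -100]ᵀ.
Eliminating c₀: 12·(row 1) − 24·(row 2) gives 528·c₁ = 12·(-356) − 24·(-100) = -1872, so c₁ = -39/11.
Then c₀ = ((-100) − 24·(-39/11))/12 = -41/33.

c₁ = -3.545, c₀ = -1.242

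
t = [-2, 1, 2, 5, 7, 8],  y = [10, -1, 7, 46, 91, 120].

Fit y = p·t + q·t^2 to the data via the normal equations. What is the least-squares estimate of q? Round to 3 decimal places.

Sums needed: Σt·t = 147, Σt·t^2 = 981, Σt^2·t^2 = 7155.
Right-hand side: Σt·y = 1820, Σt^2·y = 13356.
XᵀX·[p, q]ᵀ = Xᵀy becomes [[147, 981]; [981, 7155]]·[p, q]ᵀ = [1820, 13356]ᵀ.
Eliminating q: 7155·(row 1) − 981·(row 2) gives 89424·p = 7155·1820 − 981·13356 = -80136, so p = -371/414.
Then q = (13356 − 981·(-371/414))/7155 = 2471/1242.

q = 1.990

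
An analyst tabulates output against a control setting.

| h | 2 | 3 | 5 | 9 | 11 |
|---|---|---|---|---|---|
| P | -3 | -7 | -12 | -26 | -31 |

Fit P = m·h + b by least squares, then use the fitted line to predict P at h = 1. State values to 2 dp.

P̂ = -0.13

The normal system AᵀA·[m, b]ᵀ = AᵀP is [[240, 30]; [30, 5]]·[m, b]ᵀ = [-662, -79]ᵀ.
det = 240·5 − 30² = 300.
m = ((-662)·5 − 30·(-79))/300 = -47/15; b = (240·(-79) − 30·(-662))/300 = 3.
At h = 1: P̂ = (-47/15)·(1) + (3)·(1) = -2/15.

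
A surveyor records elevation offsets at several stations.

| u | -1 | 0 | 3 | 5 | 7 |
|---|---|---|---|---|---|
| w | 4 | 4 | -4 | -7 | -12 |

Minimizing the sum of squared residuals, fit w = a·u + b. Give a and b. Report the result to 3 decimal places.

a = -2.076, b = 2.813

Compute the Gram sums: Σu·u = 84, Σu = 14, Σ1 = 5.
Right-hand side: Σu·w = -135, Σw = -15.
Normal equations: [[84, 14]; [14, 5]]·[a, b]ᵀ = [-135, -15]ᵀ.
det = 84·5 − 14² = 224.
a = ((-135)·5 − 14·(-15))/224 = -465/224; b = (84·(-15) − 14·(-135))/224 = 45/16.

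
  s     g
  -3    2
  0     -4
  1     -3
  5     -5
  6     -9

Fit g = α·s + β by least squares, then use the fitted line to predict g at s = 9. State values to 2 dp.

ĝ = -10.87

With design matrix A, AᵀA = [[71, 9]; [9, 5]] and Aᵀg = [-88, -19]ᵀ.
Eliminating β: 5·(row 1) − 9·(row 2) gives 274·α = 5·(-88) − 9·(-19) = -269, so α = -269/274.
Then β = ((-19) − 9·(-269/274))/5 = -557/274.
At s = 9: ĝ = (-269/274)·(9) + (-557/274)·(1) = -1489/137.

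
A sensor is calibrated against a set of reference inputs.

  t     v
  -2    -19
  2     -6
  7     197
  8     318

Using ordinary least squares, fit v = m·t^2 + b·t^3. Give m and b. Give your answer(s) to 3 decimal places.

m = -2.850, b = 0.979

From the data, Σt^2·t^2 = 6529, Σt^2·t^3 = 49575, Σt^3·t^3 = 379921.
Right-hand side: Σt^2·v = 29905, Σt^3·v = 230491.
Eliminating b: 379921·(row 1) − 49575·(row 2) gives 22823584·m = 379921·29905 − 49575·230491 = -65053820, so m = -16263455/5705896.
Then b = (230491 − 49575·(-16263455/5705896))/379921 = 5583841/5705896.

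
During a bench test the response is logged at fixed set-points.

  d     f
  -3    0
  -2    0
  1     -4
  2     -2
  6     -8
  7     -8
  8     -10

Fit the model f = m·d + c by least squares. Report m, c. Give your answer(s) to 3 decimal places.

MᵀM·[m, c]ᵀ = Mᵀf reads: 167·m + 19·c = -192;  19·m + 7·c = -32.
(Σd·d = 167, Σd = 19, Σ1 = 7, Σd·f = -192, Σf = -32.)
Δ = 167·7 − 19² = 808.
m = ((-192)·7 − 19·(-32))/808 = -92/101; c = (167·(-32) − 19·(-192))/808 = -212/101.

m = -0.911, c = -2.099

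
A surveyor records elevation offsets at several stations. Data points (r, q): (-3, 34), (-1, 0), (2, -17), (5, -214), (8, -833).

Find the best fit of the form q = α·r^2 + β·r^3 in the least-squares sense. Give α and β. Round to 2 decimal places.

α = -0.94, β = -1.51

Forming AᵀA = [[4819, 35681]; [35681, 278563]] and Aᵀq = [-58424, -454300]ᵀ gives AᵀA·[α, β]ᵀ = Aᵀq.
Determinant 4819·278563 − 35681² = 69261336.
α = ((-58424)·278563 − 35681·(-454300))/69261336 = -5407201/5771778; β = (4819·(-454300) − 35681·(-58424))/69261336 = -8720413/5771778.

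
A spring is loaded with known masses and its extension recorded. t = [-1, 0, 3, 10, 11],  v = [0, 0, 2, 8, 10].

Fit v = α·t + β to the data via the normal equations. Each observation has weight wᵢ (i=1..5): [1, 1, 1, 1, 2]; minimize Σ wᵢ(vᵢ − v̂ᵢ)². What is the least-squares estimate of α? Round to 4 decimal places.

XᵀWX·[α, β]ᵀ = XᵀWv reads: 352·α + 34·β = 306;  34·α + 6·β = 30.
(Σwᵢ·t·t = 352, Σwᵢ·t = 34, Σwᵢ·1 = 6, Σwᵢ·t·v = 306, Σwᵢ·v = 30.)
Eliminating β: 6·(row 1) − 34·(row 2) gives 956·α = 6·306 − 34·30 = 816, so α = 204/239.
Then β = (30 − 34·(204/239))/6 = 39/239.

α = 0.8536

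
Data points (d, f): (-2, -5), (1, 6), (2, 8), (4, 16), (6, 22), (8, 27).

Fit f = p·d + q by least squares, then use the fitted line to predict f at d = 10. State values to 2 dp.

f̂ = 34.43

Entries of XᵀX: Σd·d = 125, Σd = 19, Σ1 = 6.
Moment sums: Σd·f = 444, Σf = 74.
Eliminating q: 6·(row 1) − 19·(row 2) gives 389·p = 6·444 − 19·74 = 1258, so p = 1258/389.
Then q = (74 − 19·(1258/389))/6 = 814/389.
At d = 10: f̂ = (1258/389)·(10) + (814/389)·(1) = 13394/389.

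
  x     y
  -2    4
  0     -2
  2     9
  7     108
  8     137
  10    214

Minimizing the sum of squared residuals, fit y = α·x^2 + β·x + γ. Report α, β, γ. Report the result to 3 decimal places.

Entries of MᵀM: Σx^2·x^2 = 16529, Σx^2·x = 1855, Σx^2 = 221, Σx·x = 221, Σx = 25, Σ1 = 6.
Right-hand side: Σx^2·y = 35512, Σx·y = 4002, Σy = 470.
So MᵀM·[α, β, γ]ᵀ = Mᵀy: [[16529, 1855, 221]; [1855, 221, 25]; [221, 25, 6]]·[α, β, γ]ᵀ = [35512, 4002, 470]ᵀ.
Inverting the 3×3 Gram matrix, [α, β, γ]ᵀ = [651841/322284, 425503/322284, -89471/53714]ᵀ.

α = 2.023, β = 1.320, γ = -1.666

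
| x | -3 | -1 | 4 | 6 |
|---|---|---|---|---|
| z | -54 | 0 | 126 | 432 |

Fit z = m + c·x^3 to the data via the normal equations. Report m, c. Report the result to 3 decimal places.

m = 0.230, c = 1.996

Entries of AᵀA: Σ1 = 4, Σx^3 = 252, Σx^3·x^3 = 51482.
For Aᵀz: Σz = 504, Σx^3·z = 102834.
Δ = 4·51482 − 252² = 142424.
m = (504·51482 − 252·102834)/142424 = 4095/17803; c = (4·102834 − 252·504)/142424 = 35541/17803.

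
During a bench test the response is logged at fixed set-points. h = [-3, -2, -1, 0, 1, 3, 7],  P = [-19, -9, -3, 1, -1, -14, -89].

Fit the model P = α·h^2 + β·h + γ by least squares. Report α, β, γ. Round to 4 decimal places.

α = -1.9405, β = 0.8152, γ = 0.5115

Setting ∂/∂α … = 0 gives: 2581·α + 335·β + 73·γ = -4698;  335·α + 73·β + 5·γ = -588;  73·α + 5·β + 7·γ = -134.
Solving the 3×3 system (Gaussian elimination) gives α = -17482/9009, β = 2003/2457, γ = 1975/3861.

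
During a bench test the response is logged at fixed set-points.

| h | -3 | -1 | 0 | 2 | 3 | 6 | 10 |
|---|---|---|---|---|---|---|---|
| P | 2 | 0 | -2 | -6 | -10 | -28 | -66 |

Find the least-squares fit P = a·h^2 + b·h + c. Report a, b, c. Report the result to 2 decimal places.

a = -0.46, b = -1.92, c = -0.66

The normal equations are: 11475·a + 1223·b + 159·c = -7704;  1223·a + 159·b + 17·c = -876;  159·a + 17·b + 7·c = -110.
(Σh^2·h^2 = 11475, Σh^2·h = 1223, Σh^2 = 159, Σh·h = 159, Σh = 17, Σ1 = 7, Σh^2·P = -7704, Σh·P = -876, ΣP = -110.)
Solving the 3×3 system (Gaussian elimination) gives a = -180647/394289, b = -755133/394289, c = -258808/394289.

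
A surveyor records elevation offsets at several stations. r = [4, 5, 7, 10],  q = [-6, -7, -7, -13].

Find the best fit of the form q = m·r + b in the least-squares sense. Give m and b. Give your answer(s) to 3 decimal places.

The normal system AᵀA·[m, b]ᵀ = Aᵀq is [[190, 26]; [26, 4]]·[m, b]ᵀ = [-238, -33]ᵀ.
det = 190·4 − 26² = 84.
m = ((-238)·4 − 26·(-33))/84 = -47/42; b = (190·(-33) − 26·(-238))/84 = -41/42.

m = -1.119, b = -0.976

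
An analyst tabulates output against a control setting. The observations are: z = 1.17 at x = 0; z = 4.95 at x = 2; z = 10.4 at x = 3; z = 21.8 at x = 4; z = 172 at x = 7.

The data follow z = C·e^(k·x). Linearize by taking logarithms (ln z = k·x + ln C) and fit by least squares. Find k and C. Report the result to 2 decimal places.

k = 0.71, C = 1.20

Let Y = ln z. Fitting Y = k·x + ln C by least squares:
AᵀA = [[78.0000, 16.0000]; [16.0000, 5]], rhs = [58.5843, 12.3276]ᵀ  (here Σx = 16.0000, Σ(x)² = 78.0000, Σln z = 12.3276, Σx·ln z = 58.5843).
Δ = 78.0000·5 − (16.0000)² = 134.0000; k = (58.5843·5 − 16.0000·12.3276)/134.0000 = 0.71403, ln C = (78.0000·12.3276 − 16.0000·58.5843)/134.0000 = 0.18063, so C = exp(0.18063) = 1.19797.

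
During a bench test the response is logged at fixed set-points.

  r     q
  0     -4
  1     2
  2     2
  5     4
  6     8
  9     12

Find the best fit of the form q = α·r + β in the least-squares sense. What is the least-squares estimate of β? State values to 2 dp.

Normal-equation sums: Σr·r = 147, Σr = 23, Σ1 = 6.
For Xᵀq: Σr·q = 182, Σq = 24.
XᵀX·[α, β]ᵀ = Xᵀq becomes [[147, 23]; [23, 6]]·[α, β]ᵀ = [182, 24]ᵀ.
det = 147·6 − 23² = 353.
α = (182·6 − 23·24)/353 = 540/353; β = (147·24 − 23·182)/353 = -658/353.

β = -1.86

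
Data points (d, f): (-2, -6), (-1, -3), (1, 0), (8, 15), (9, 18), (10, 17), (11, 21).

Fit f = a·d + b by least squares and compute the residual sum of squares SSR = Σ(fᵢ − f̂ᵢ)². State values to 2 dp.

Compute the Gram sums: Σd·d = 372, Σd = 36, Σ1 = 7.
And Σd·f = 698, Σf = 62.
Determinant 372·7 − 36² = 1308.
a = (698·7 − 36·62)/1308 = 1327/654; b = (372·62 − 36·698)/1308 = -172/109.
Residuals: -119/327, 397/654, -295/654, 113/327, 287/218, -560/327, 169/654; SSR = 1817/327.

SSR = 5.56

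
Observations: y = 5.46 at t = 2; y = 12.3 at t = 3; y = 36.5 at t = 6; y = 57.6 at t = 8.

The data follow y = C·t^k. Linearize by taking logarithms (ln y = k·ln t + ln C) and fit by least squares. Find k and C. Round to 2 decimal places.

k = 1.68, C = 1.80

With ln yᵢ as the transformed response and ln tᵢ as the regressor:
XᵀX = [[9.2219, 5.6630]; [5.6630, 4]], rhs = [18.8082, 11.8579]ᵀ  (here Σln t = 5.6630, Σ(ln t)² = 9.2219, Σln y = 11.8579, Σln t·ln y = 18.8082).
Solving (det = 4.8184): k = 1.67737, ln C = 0.58975, so C = exp(0.58975) = 1.80354.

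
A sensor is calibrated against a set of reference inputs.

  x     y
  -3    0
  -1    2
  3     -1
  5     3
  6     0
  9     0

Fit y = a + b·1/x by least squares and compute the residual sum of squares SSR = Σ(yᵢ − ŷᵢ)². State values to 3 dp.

SSR = 9.807

Sums needed: Σ1 = 6, Σ1/x = -47/90, Σ1/x·1/x = 10549/8100.
Moment sums: Σy = 4, Σ1/x·y = -26/15.
MᵀM·[a, b]ᵀ = Mᵀy becomes [[6, -47/90]; [-47/90, 10549/8100]]·[a, b]ᵀ = [4, -26/15]ᵀ.
Eliminating b: (10549/8100)·(row 1) − (-47/90)·(row 2) gives (12217/1620)·a = (10549/8100)·4 − (-47/90)·(-26/15) = 8716/2025, so a = 34864/61085.
Then b = ((-26/15) − (-47/90)·(34864/61085))/(10549/8100) = -13464/12217.
Residuals: -3016/3215, 19986/61085, -73509/61085, 32371/12217, -23644/61085, -27384/61085; SSR = 599046/61085.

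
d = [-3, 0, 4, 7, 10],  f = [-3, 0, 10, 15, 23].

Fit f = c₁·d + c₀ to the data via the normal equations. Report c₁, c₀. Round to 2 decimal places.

Forming AᵀA = [[174, 18]; [18, 5]] and Aᵀf = [384, 45]ᵀ gives AᵀA·[c₁, c₀]ᵀ = Aᵀf.
Eliminating c₀: 5·(row 1) − 18·(row 2) gives 546·c₁ = 5·384 − 18·45 = 1110, so c₁ = 185/91.
Then c₀ = (45 − 18·(185/91))/5 = 153/91.

c₁ = 2.03, c₀ = 1.68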